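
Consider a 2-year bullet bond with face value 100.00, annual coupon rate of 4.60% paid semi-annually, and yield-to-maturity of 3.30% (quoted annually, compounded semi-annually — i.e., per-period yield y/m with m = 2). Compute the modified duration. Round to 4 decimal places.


Answer: Modified duration = 1.9031

Derivation:
Coupon per period c = face * coupon_rate / m = 2.300000
Periods per year m = 2; per-period yield y/m = 0.016500
Number of cashflows N = 4
Cashflows (t years, CF_t, discount factor 1/(1+y/m)^(m*t), PV):
  t = 0.5000: CF_t = 2.300000, DF = 0.983768, PV = 2.262666
  t = 1.0000: CF_t = 2.300000, DF = 0.967799, PV = 2.225938
  t = 1.5000: CF_t = 2.300000, DF = 0.952090, PV = 2.189806
  t = 2.0000: CF_t = 102.300000, DF = 0.936635, PV = 95.817779
Price P = sum_t PV_t = 102.496190
First compute Macaulay numerator sum_t t * PV_t:
  t * PV_t at t = 0.5000: 1.131333
  t * PV_t at t = 1.0000: 2.225938
  t * PV_t at t = 1.5000: 3.284709
  t * PV_t at t = 2.0000: 191.635559
Macaulay duration D = 198.277539 / 102.496190 = 1.934487
Modified duration = D / (1 + y/m) = 1.934487 / (1 + 0.016500) = 1.903086


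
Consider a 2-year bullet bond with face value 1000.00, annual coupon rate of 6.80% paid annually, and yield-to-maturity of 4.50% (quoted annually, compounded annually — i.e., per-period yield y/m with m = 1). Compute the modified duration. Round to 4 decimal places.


Coupon per period c = face * coupon_rate / m = 68.000000
Periods per year m = 1; per-period yield y/m = 0.045000
Number of cashflows N = 2
Cashflows (t years, CF_t, discount factor 1/(1+y/m)^(m*t), PV):
  t = 1.0000: CF_t = 68.000000, DF = 0.956938, PV = 65.071770
  t = 2.0000: CF_t = 1068.000000, DF = 0.915730, PV = 977.999588
Price P = sum_t PV_t = 1043.071358
First compute Macaulay numerator sum_t t * PV_t:
  t * PV_t at t = 1.0000: 65.071770
  t * PV_t at t = 2.0000: 1955.999176
Macaulay duration D = 2021.070946 / 1043.071358 = 1.937615
Modified duration = D / (1 + y/m) = 1.937615 / (1 + 0.045000) = 1.854177

Answer: Modified duration = 1.8542


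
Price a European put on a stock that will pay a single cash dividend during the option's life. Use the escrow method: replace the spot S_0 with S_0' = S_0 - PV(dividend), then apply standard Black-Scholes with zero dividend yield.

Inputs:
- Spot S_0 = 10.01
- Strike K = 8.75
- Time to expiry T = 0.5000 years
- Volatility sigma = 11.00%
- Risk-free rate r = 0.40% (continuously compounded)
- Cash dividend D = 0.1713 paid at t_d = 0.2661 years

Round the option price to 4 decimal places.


PV(D) = D * exp(-r * t_d) = 0.1713 * 0.99893617 = 0.17111777
S_0' = S_0 - PV(D) = 10.0100 - 0.17111777 = 9.83888223
d1 = (ln(S_0'/K) + (r + sigma^2/2)*T) / (sigma*sqrt(T)) = 1.57252076
d2 = d1 - sigma*sqrt(T) = 1.49473901
exp(-rT) = 0.99800200
N(-d1) = 0.05791491; N(-d2) = 0.06749128
P = K * exp(-rT) * N(-d2) - S_0' * N(-d1) = 8.7500 * 0.99800200 * 0.06749128 - 9.83888223 * 0.05791491 = 0.0196

Answer: Price = 0.0196


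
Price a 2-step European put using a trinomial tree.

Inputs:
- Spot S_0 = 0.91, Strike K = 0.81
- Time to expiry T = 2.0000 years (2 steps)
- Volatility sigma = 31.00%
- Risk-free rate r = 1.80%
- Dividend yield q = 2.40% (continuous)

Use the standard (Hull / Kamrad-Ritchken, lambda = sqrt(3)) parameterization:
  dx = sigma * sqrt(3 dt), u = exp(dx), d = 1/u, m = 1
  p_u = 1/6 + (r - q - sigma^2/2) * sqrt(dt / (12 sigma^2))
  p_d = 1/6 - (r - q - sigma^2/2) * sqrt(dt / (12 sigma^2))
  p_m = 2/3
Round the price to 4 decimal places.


Answer: Price = V(0,0) = 0.1003

Derivation:
dt = T/N = 1.000000; dx = sigma*sqrt(3*dt) = 0.536936
u = exp(dx) = 1.710757; d = 1/u = 0.584537
p_u = 0.116335, p_m = 0.666667, p_d = 0.216999
Discount per step: exp(-r*dt) = 0.982161
Stock lattice S(k, j) with j the centered position index:
  k=0: S(0,+0) = 0.9100
  k=1: S(1,-1) = 0.5319; S(1,+0) = 0.9100; S(1,+1) = 1.5568
  k=2: S(2,-2) = 0.3109; S(2,-1) = 0.5319; S(2,+0) = 0.9100; S(2,+1) = 1.5568; S(2,+2) = 2.6633
Terminal payoffs V(N, j) = max(K - S_T, 0):
  V(2,-2) = 0.499068; V(2,-1) = 0.278072; V(2,+0) = 0.000000; V(2,+1) = 0.000000; V(2,+2) = 0.000000
Backward induction: V(k, j) = exp(-r*dt) * [p_u * V(k+1, j+1) + p_m * V(k+1, j) + p_d * V(k+1, j-1)]
  V(1,-1) = exp(-r*dt) * [p_u*0.000000 + p_m*0.278072 + p_d*0.499068] = 0.288439
  V(1,+0) = exp(-r*dt) * [p_u*0.000000 + p_m*0.000000 + p_d*0.278072] = 0.059265
  V(1,+1) = exp(-r*dt) * [p_u*0.000000 + p_m*0.000000 + p_d*0.000000] = 0.000000
  V(0,+0) = exp(-r*dt) * [p_u*0.000000 + p_m*0.059265 + p_d*0.288439] = 0.100279


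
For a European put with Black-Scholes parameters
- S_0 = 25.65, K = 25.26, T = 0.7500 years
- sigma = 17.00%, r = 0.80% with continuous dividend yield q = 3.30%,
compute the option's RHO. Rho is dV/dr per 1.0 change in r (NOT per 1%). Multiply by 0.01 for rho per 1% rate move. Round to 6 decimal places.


Answer: Rho = -10.142683

Derivation:
d1 = 0.0503242587; d2 = -0.0969000600
phi(d1) = 0.3984374333; exp(-qT) = 0.9755537700; exp(-rT) = 0.9940179641
N(-d2) = 0.5385971194
Rho = -K*T*exp(-rT)*N(-d2) = -25.2600 * 0.7500 * 0.9940179641 * 0.5385971194 = -10.142683


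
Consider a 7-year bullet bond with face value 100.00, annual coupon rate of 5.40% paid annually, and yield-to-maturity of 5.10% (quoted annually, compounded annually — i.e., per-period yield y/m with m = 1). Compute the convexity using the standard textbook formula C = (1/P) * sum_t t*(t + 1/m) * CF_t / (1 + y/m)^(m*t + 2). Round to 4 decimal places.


Coupon per period c = face * coupon_rate / m = 5.400000
Periods per year m = 1; per-period yield y/m = 0.051000
Number of cashflows N = 7
Cashflows (t years, CF_t, discount factor 1/(1+y/m)^(m*t), PV):
  t = 1.0000: CF_t = 5.400000, DF = 0.951475, PV = 5.137964
  t = 2.0000: CF_t = 5.400000, DF = 0.905304, PV = 4.888643
  t = 3.0000: CF_t = 5.400000, DF = 0.861374, PV = 4.651421
  t = 4.0000: CF_t = 5.400000, DF = 0.819576, PV = 4.425709
  t = 5.0000: CF_t = 5.400000, DF = 0.779806, PV = 4.210951
  t = 6.0000: CF_t = 5.400000, DF = 0.741965, PV = 4.006614
  t = 7.0000: CF_t = 105.400000, DF = 0.705961, PV = 74.408337
Price P = sum_t PV_t = 101.729639
Convexity numerator sum_t t*(t + 1/m) * CF_t / (1+y/m)^(m*t + 2):
  t = 1.0000: term = 9.302841
  t = 2.0000: term = 26.554257
  t = 3.0000: term = 50.531411
  t = 4.0000: term = 80.132273
  t = 5.0000: term = 114.365755
  t = 6.0000: term = 152.342585
  t = 7.0000: term = 3772.282368
Convexity = (1/P) * sum = 4205.511490 / 101.729639 = 41.340081

Answer: Convexity = 41.3401


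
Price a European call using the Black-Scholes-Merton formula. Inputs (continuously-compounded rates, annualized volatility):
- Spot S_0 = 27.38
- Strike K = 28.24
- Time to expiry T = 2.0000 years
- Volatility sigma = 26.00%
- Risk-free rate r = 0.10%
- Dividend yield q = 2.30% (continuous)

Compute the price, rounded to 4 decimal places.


Answer: Price = 3.0264

Derivation:
d1 = (ln(S/K) + (r - q + 0.5*sigma^2) * T) / (sigma * sqrt(T)) = -0.01992571
d2 = d1 - sigma * sqrt(T) = -0.38762123
exp(-rT) = 0.99800200; exp(-qT) = 0.95504196
C = S_0 * exp(-qT) * N(d1) - K * exp(-rT) * N(d2)
N(d1) = 0.49205132; N(d2) = 0.34914818
C = 27.3800 * 0.95504196 * 0.49205132 - 28.2400 * 0.99800200 * 0.34914818 = 3.0264


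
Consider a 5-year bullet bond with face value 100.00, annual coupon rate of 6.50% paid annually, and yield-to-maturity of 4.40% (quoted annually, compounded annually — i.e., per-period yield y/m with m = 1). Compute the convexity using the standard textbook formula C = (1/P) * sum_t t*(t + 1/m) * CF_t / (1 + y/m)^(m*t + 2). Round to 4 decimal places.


Answer: Convexity = 23.5353

Derivation:
Coupon per period c = face * coupon_rate / m = 6.500000
Periods per year m = 1; per-period yield y/m = 0.044000
Number of cashflows N = 5
Cashflows (t years, CF_t, discount factor 1/(1+y/m)^(m*t), PV):
  t = 1.0000: CF_t = 6.500000, DF = 0.957854, PV = 6.226054
  t = 2.0000: CF_t = 6.500000, DF = 0.917485, PV = 5.963653
  t = 3.0000: CF_t = 6.500000, DF = 0.878817, PV = 5.712311
  t = 4.0000: CF_t = 6.500000, DF = 0.841779, PV = 5.471562
  t = 5.0000: CF_t = 106.500000, DF = 0.806302, PV = 85.871117
Price P = sum_t PV_t = 109.244698
Convexity numerator sum_t t*(t + 1/m) * CF_t / (1+y/m)^(m*t + 2):
  t = 1.0000: term = 11.424622
  t = 2.0000: term = 32.829375
  t = 3.0000: term = 62.891523
  t = 4.0000: term = 100.401537
  t = 5.0000: term = 2363.564029
Convexity = (1/P) * sum = 2571.111086 / 109.244698 = 23.535340


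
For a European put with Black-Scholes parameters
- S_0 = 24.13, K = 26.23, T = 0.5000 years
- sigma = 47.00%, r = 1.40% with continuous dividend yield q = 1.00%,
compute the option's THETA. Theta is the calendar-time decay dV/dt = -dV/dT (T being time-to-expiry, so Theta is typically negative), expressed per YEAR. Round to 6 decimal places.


Answer: Theta = -3.060501

Derivation:
d1 = -0.0789038318; d2 = -0.4112440190
phi(d1) = 0.3977023410; exp(-qT) = 0.9950124792; exp(-rT) = 0.9930244429
Theta = -S*exp(-qT)*phi(d1)*sigma/(2*sqrt(T)) + r*K*exp(-rT)*N(-d2) - q*S*exp(-qT)*N(-d1)
N(-d1) = 0.5314454423; N(-d2) = 0.6595531931; sqrt(T) = 0.7071067812
Term 1 = -24.1300 * 0.9950124792 * 0.3977023410 * 0.4700 / (2 * 0.7071067812) = -3.1734149033
Term 2 = 0.0140 * 26.2300 * 0.9930244429 * 0.6595531931 = 0.2405116358
Term 3 = -0.0100 * 24.1300 * 0.9950124792 * 0.5314454423 = -0.1275981966
Theta = -3.1734149033 + (0.2405116358) + (-0.1275981966) = -3.060501


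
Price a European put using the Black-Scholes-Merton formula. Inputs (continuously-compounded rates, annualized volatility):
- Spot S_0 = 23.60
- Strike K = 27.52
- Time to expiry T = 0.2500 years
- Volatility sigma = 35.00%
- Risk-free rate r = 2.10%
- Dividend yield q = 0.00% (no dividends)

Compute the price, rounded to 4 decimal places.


d1 = (ln(S/K) + (r - q + 0.5*sigma^2) * T) / (sigma * sqrt(T)) = -0.76059315
d2 = d1 - sigma * sqrt(T) = -0.93559315
exp(-rT) = 0.99476376; exp(-qT) = 1.00000000
P = K * exp(-rT) * N(-d2) - S_0 * exp(-qT) * N(-d1)
N(-d1) = 0.77654994; N(-d2) = 0.82525865
P = 27.5200 * 0.99476376 * 0.82525865 - 23.6000 * 1.00000000 * 0.77654994 = 4.2656

Answer: Price = 4.2656


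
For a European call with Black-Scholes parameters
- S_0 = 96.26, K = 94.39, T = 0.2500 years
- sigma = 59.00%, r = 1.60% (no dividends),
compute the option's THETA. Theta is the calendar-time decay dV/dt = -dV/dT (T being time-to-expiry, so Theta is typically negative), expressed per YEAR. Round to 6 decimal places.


Answer: Theta = -22.789846

Derivation:
d1 = 0.2275600967; d2 = -0.0674399033
phi(d1) = 0.3887455230; exp(-qT) = 1.0000000000; exp(-rT) = 0.9960079893
Theta = -S*exp(-qT)*phi(d1)*sigma/(2*sqrt(T)) - r*K*exp(-rT)*N(d2) + q*S*exp(-qT)*N(d1)
N(d1) = 0.5900058779; N(d2) = 0.4731157516; sqrt(T) = 0.5000000000
Term 1 = -96.2600 * 1.0000000000 * 0.3887455230 * 0.5900 / (2 * 0.5000000000) = -22.0781799859
Term 2 = -0.0160 * 94.3900 * 0.9960079893 * 0.4731157516 = -0.7116659679
Term 3 = 0 (no dividend yield, q = 0)
Theta = -22.0781799859 + (-0.7116659679) + (0.0000000000) = -22.789846


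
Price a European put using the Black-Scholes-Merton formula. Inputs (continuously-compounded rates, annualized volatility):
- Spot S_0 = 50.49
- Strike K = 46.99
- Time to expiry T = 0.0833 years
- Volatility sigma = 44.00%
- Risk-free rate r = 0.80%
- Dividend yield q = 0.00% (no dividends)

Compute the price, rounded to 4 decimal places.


Answer: Price = 1.0919

Derivation:
d1 = (ln(S/K) + (r - q + 0.5*sigma^2) * T) / (sigma * sqrt(T)) = 0.63445370
d2 = d1 - sigma * sqrt(T) = 0.50746204
exp(-rT) = 0.99933382; exp(-qT) = 1.00000000
P = K * exp(-rT) * N(-d2) - S_0 * exp(-qT) * N(-d1)
N(-d1) = 0.26289239; N(-d2) = 0.30591533
P = 46.9900 * 0.99933382 * 0.30591533 - 50.4900 * 1.00000000 * 0.26289239 = 1.0919


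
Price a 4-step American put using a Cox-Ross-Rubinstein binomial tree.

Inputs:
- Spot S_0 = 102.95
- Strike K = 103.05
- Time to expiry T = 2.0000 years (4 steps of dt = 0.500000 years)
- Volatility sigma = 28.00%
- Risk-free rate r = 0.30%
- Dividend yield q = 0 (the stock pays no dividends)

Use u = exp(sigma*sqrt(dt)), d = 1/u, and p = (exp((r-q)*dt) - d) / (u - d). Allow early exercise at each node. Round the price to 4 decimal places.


Answer: Price = V(0,0) = 15.0445

Derivation:
dt = T/N = 0.500000
u = exp(sigma*sqrt(dt)) = 1.218950; d = 1/u = 0.820378
p = (exp((r-q)*dt) - d) / (u - d) = 0.454430
Discount per step: exp(-r*dt) = 0.998501
Stock lattice S(k, i) with i counting down-moves:
  k=0: S(0,0) = 102.9500
  k=1: S(1,0) = 125.4909; S(1,1) = 84.4579
  k=2: S(2,0) = 152.9672; S(2,1) = 102.9500; S(2,2) = 69.2874
  k=3: S(3,0) = 186.4593; S(3,1) = 125.4909; S(3,2) = 84.4579; S(3,3) = 56.8419
  k=4: S(4,0) = 227.2846; S(4,1) = 152.9672; S(4,2) = 102.9500; S(4,3) = 69.2874; S(4,4) = 46.6319
Terminal payoffs V(N, i) = max(K - S_T, 0):
  V(4,0) = 0.000000; V(4,1) = 0.000000; V(4,2) = 0.100000; V(4,3) = 33.762561; V(4,4) = 56.418147
Backward induction: V(k, i) = exp(-r*dt) * [p * V(k+1, i) + (1-p) * V(k+1, i+1)]; then take max(V_cont, immediate exercise) for American.
  V(3,0) = exp(-r*dt) * [p*0.000000 + (1-p)*0.000000] = 0.000000; exercise = 0.000000; V(3,0) = max -> 0.000000
  V(3,1) = exp(-r*dt) * [p*0.000000 + (1-p)*0.100000] = 0.054475; exercise = 0.000000; V(3,1) = max -> 0.054475
  V(3,2) = exp(-r*dt) * [p*0.100000 + (1-p)*33.762561] = 18.437611; exercise = 18.592070; V(3,2) = max -> 18.592070
  V(3,3) = exp(-r*dt) * [p*33.762561 + (1-p)*56.418147] = 46.053640; exercise = 46.208100; V(3,3) = max -> 46.208100
  V(2,0) = exp(-r*dt) * [p*0.000000 + (1-p)*0.054475] = 0.029676; exercise = 0.000000; V(2,0) = max -> 0.029676
  V(2,1) = exp(-r*dt) * [p*0.054475 + (1-p)*18.592070] = 10.152793; exercise = 0.100000; V(2,1) = max -> 10.152793
  V(2,2) = exp(-r*dt) * [p*18.592070 + (1-p)*46.208100] = 33.608102; exercise = 33.762561; V(2,2) = max -> 33.762561
  V(1,0) = exp(-r*dt) * [p*0.029676 + (1-p)*10.152793] = 5.544224; exercise = 0.000000; V(1,0) = max -> 5.544224
  V(1,1) = exp(-r*dt) * [p*10.152793 + (1-p)*33.762561] = 22.999053; exercise = 18.592070; V(1,1) = max -> 22.999053
  V(0,0) = exp(-r*dt) * [p*5.544224 + (1-p)*22.999053] = 15.044474; exercise = 0.100000; V(0,0) = max -> 15.044474


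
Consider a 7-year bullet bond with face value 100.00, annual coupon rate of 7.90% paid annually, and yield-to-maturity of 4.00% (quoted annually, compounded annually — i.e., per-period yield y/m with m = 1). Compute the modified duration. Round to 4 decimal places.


Answer: Modified duration = 5.5645

Derivation:
Coupon per period c = face * coupon_rate / m = 7.900000
Periods per year m = 1; per-period yield y/m = 0.040000
Number of cashflows N = 7
Cashflows (t years, CF_t, discount factor 1/(1+y/m)^(m*t), PV):
  t = 1.0000: CF_t = 7.900000, DF = 0.961538, PV = 7.596154
  t = 2.0000: CF_t = 7.900000, DF = 0.924556, PV = 7.303994
  t = 3.0000: CF_t = 7.900000, DF = 0.888996, PV = 7.023071
  t = 4.0000: CF_t = 7.900000, DF = 0.854804, PV = 6.752953
  t = 5.0000: CF_t = 7.900000, DF = 0.821927, PV = 6.493224
  t = 6.0000: CF_t = 7.900000, DF = 0.790315, PV = 6.243485
  t = 7.0000: CF_t = 107.900000, DF = 0.759918, PV = 81.995132
Price P = sum_t PV_t = 123.408013
First compute Macaulay numerator sum_t t * PV_t:
  t * PV_t at t = 1.0000: 7.596154
  t * PV_t at t = 2.0000: 14.607988
  t * PV_t at t = 3.0000: 21.069214
  t * PV_t at t = 4.0000: 27.011812
  t * PV_t at t = 5.0000: 32.466121
  t * PV_t at t = 6.0000: 37.460909
  t * PV_t at t = 7.0000: 573.965924
Macaulay duration D = 714.178122 / 123.408013 = 5.787129
Modified duration = D / (1 + y/m) = 5.787129 / (1 + 0.040000) = 5.564547


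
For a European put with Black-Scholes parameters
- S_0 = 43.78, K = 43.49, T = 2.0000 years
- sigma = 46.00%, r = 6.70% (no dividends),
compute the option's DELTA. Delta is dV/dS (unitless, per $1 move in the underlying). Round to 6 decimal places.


d1 = 0.5414686555; d2 = -0.1090695831
phi(d1) = 0.3445442721; exp(-qT) = 1.0000000000; exp(-rT) = 0.8745900646
N(-d1) = 0.2940922983
Delta = -exp(-qT) * N(-d1) = -1.0000000000 * 0.2940922983 = -0.294092

Answer: Delta = -0.294092


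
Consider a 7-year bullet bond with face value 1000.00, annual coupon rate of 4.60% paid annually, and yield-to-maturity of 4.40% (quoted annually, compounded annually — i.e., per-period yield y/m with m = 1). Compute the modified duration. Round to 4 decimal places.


Answer: Modified duration = 5.8881

Derivation:
Coupon per period c = face * coupon_rate / m = 46.000000
Periods per year m = 1; per-period yield y/m = 0.044000
Number of cashflows N = 7
Cashflows (t years, CF_t, discount factor 1/(1+y/m)^(m*t), PV):
  t = 1.0000: CF_t = 46.000000, DF = 0.957854, PV = 44.061303
  t = 2.0000: CF_t = 46.000000, DF = 0.917485, PV = 42.204313
  t = 3.0000: CF_t = 46.000000, DF = 0.878817, PV = 40.425587
  t = 4.0000: CF_t = 46.000000, DF = 0.841779, PV = 38.721827
  t = 5.0000: CF_t = 46.000000, DF = 0.806302, PV = 37.089872
  t = 6.0000: CF_t = 46.000000, DF = 0.772320, PV = 35.526698
  t = 7.0000: CF_t = 1046.000000, DF = 0.739770, PV = 773.799053
Price P = sum_t PV_t = 1011.828652
First compute Macaulay numerator sum_t t * PV_t:
  t * PV_t at t = 1.0000: 44.061303
  t * PV_t at t = 2.0000: 84.408626
  t * PV_t at t = 3.0000: 121.276761
  t * PV_t at t = 4.0000: 154.887307
  t * PV_t at t = 5.0000: 185.449362
  t * PV_t at t = 6.0000: 213.160186
  t * PV_t at t = 7.0000: 5416.593371
Macaulay duration D = 6219.836915 / 1011.828652 = 6.147125
Modified duration = D / (1 + y/m) = 6.147125 / (1 + 0.044000) = 5.888050


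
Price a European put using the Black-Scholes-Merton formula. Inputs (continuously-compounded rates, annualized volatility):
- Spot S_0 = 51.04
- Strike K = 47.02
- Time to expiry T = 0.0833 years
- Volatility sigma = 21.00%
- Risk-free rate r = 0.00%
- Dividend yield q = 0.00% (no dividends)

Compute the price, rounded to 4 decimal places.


Answer: Price = 0.1205

Derivation:
d1 = (ln(S/K) + (r - q + 0.5*sigma^2) * T) / (sigma * sqrt(T)) = 1.38382844
d2 = d1 - sigma * sqrt(T) = 1.32321878
exp(-rT) = 1.00000000; exp(-qT) = 1.00000000
P = K * exp(-rT) * N(-d2) - S_0 * exp(-qT) * N(-d1)
N(-d1) = 0.08320550; N(-d2) = 0.09288132
P = 47.0200 * 1.00000000 * 0.09288132 - 51.0400 * 1.00000000 * 0.08320550 = 0.1205


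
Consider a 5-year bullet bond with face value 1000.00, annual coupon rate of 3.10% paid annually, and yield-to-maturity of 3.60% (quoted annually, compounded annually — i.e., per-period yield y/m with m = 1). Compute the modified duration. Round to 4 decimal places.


Answer: Modified duration = 4.5409

Derivation:
Coupon per period c = face * coupon_rate / m = 31.000000
Periods per year m = 1; per-period yield y/m = 0.036000
Number of cashflows N = 5
Cashflows (t years, CF_t, discount factor 1/(1+y/m)^(m*t), PV):
  t = 1.0000: CF_t = 31.000000, DF = 0.965251, PV = 29.922780
  t = 2.0000: CF_t = 31.000000, DF = 0.931709, PV = 28.882992
  t = 3.0000: CF_t = 31.000000, DF = 0.899333, PV = 27.879336
  t = 4.0000: CF_t = 31.000000, DF = 0.868082, PV = 26.910556
  t = 5.0000: CF_t = 1031.000000, DF = 0.837917, PV = 863.892867
Price P = sum_t PV_t = 977.488532
First compute Macaulay numerator sum_t t * PV_t:
  t * PV_t at t = 1.0000: 29.922780
  t * PV_t at t = 2.0000: 57.765984
  t * PV_t at t = 3.0000: 83.638008
  t * PV_t at t = 4.0000: 107.642224
  t * PV_t at t = 5.0000: 4319.464336
Macaulay duration D = 4598.433333 / 977.488532 = 4.704335
Modified duration = D / (1 + y/m) = 4.704335 / (1 + 0.036000) = 4.540864


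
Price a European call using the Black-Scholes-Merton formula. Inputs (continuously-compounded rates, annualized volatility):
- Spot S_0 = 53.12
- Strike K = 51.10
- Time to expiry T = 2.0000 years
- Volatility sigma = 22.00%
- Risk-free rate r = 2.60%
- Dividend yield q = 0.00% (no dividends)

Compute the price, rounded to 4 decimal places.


d1 = (ln(S/K) + (r - q + 0.5*sigma^2) * T) / (sigma * sqrt(T)) = 0.44730613
d2 = d1 - sigma * sqrt(T) = 0.13617915
exp(-rT) = 0.94932887; exp(-qT) = 1.00000000
C = S_0 * exp(-qT) * N(d1) - K * exp(-rT) * N(d2)
N(d1) = 0.67267298; N(d2) = 0.55416017
C = 53.1200 * 1.00000000 * 0.67267298 - 51.1000 * 0.94932887 * 0.55416017 = 8.8497

Answer: Price = 8.8497


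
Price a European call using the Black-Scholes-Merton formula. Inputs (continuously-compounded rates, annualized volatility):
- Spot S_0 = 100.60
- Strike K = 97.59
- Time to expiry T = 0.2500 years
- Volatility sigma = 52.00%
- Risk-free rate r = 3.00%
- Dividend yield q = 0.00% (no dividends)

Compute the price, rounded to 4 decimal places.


Answer: Price = 12.1892

Derivation:
d1 = (ln(S/K) + (r - q + 0.5*sigma^2) * T) / (sigma * sqrt(T)) = 0.27568165
d2 = d1 - sigma * sqrt(T) = 0.01568165
exp(-rT) = 0.99252805; exp(-qT) = 1.00000000
C = S_0 * exp(-qT) * N(d1) - K * exp(-rT) * N(d2)
N(d1) = 0.60860370; N(d2) = 0.50625582
C = 100.6000 * 1.00000000 * 0.60860370 - 97.5900 * 0.99252805 * 0.50625582 = 12.1892


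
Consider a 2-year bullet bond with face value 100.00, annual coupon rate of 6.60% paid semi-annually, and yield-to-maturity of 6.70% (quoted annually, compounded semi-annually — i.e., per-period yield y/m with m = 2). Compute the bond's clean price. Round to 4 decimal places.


Coupon per period c = face * coupon_rate / m = 3.300000
Periods per year m = 2; per-period yield y/m = 0.033500
Number of cashflows N = 4
Cashflows (t years, CF_t, discount factor 1/(1+y/m)^(m*t), PV):
  t = 0.5000: CF_t = 3.300000, DF = 0.967586, PV = 3.193033
  t = 1.0000: CF_t = 3.300000, DF = 0.936222, PV = 3.089534
  t = 1.5000: CF_t = 3.300000, DF = 0.905876, PV = 2.989389
  t = 2.0000: CF_t = 103.300000, DF = 0.876512, PV = 90.543733
Price P = sum_t PV_t = 99.815690

Answer: Price = 99.8157


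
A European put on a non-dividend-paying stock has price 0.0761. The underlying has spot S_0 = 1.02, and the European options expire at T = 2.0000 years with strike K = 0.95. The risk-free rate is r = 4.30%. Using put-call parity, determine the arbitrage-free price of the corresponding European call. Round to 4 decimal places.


Answer: Call price = 0.2244

Derivation:
Put-call parity: C - P = S_0 * exp(-qT) - K * exp(-rT).
S_0 * exp(-qT) = 1.0200 * 1.00000000 = 1.02000000
K * exp(-rT) = 0.9500 * 0.91759423 = 0.87171452
C = P + S*exp(-qT) - K*exp(-rT)
C = 0.0761 + 1.02000000 - 0.87171452 = 0.2244


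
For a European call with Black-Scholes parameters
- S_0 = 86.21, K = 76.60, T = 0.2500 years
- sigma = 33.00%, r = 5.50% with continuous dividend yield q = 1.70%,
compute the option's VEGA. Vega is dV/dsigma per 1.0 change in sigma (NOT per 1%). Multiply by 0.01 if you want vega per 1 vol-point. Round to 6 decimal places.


Answer: Vega = 11.867016

Derivation:
d1 = 0.8563733544; d2 = 0.6913733544
phi(d1) = 0.2764774009; exp(-qT) = 0.9957590185; exp(-rT) = 0.9863440995
Vega = S * exp(-qT) * phi(d1) * sqrt(T) = 86.2100 * 0.9957590185 * 0.2764774009 * 0.5000000000 = 11.867016


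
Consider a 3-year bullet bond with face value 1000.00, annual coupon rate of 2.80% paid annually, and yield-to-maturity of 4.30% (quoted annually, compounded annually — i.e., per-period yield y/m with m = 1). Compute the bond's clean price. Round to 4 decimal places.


Coupon per period c = face * coupon_rate / m = 28.000000
Periods per year m = 1; per-period yield y/m = 0.043000
Number of cashflows N = 3
Cashflows (t years, CF_t, discount factor 1/(1+y/m)^(m*t), PV):
  t = 1.0000: CF_t = 28.000000, DF = 0.958773, PV = 26.845638
  t = 2.0000: CF_t = 28.000000, DF = 0.919245, PV = 25.738866
  t = 3.0000: CF_t = 1028.000000, DF = 0.881347, PV = 906.025017
Price P = sum_t PV_t = 958.609521

Answer: Price = 958.6095


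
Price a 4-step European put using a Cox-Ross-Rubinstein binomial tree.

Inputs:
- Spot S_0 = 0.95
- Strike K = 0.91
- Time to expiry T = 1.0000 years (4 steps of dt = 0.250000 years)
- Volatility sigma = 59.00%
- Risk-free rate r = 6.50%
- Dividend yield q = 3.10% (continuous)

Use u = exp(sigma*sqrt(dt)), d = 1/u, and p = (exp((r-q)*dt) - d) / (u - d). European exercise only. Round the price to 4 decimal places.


Answer: Price = V(0,0) = 0.1672

Derivation:
dt = T/N = 0.250000
u = exp(sigma*sqrt(dt)) = 1.343126; d = 1/u = 0.744532
p = (exp((r-q)*dt) - d) / (u - d) = 0.441041
Discount per step: exp(-r*dt) = 0.983881
Stock lattice S(k, i) with i counting down-moves:
  k=0: S(0,0) = 0.9500
  k=1: S(1,0) = 1.2760; S(1,1) = 0.7073
  k=2: S(2,0) = 1.7138; S(2,1) = 0.9500; S(2,2) = 0.5266
  k=3: S(3,0) = 2.3018; S(3,1) = 1.2760; S(3,2) = 0.7073; S(3,3) = 0.3921
  k=4: S(4,0) = 3.0917; S(4,1) = 1.7138; S(4,2) = 0.9500; S(4,3) = 0.5266; S(4,4) = 0.2919
Terminal payoffs V(N, i) = max(K - S_T, 0):
  V(4,0) = 0.000000; V(4,1) = 0.000000; V(4,2) = 0.000000; V(4,3) = 0.383389; V(4,4) = 0.618085
Backward induction: V(k, i) = exp(-r*dt) * [p * V(k+1, i) + (1-p) * V(k+1, i+1)].
  V(3,0) = exp(-r*dt) * [p*0.000000 + (1-p)*0.000000] = 0.000000
  V(3,1) = exp(-r*dt) * [p*0.000000 + (1-p)*0.000000] = 0.000000
  V(3,2) = exp(-r*dt) * [p*0.000000 + (1-p)*0.383389] = 0.210845
  V(3,3) = exp(-r*dt) * [p*0.383389 + (1-p)*0.618085] = 0.506280
  V(2,0) = exp(-r*dt) * [p*0.000000 + (1-p)*0.000000] = 0.000000
  V(2,1) = exp(-r*dt) * [p*0.000000 + (1-p)*0.210845] = 0.115954
  V(2,2) = exp(-r*dt) * [p*0.210845 + (1-p)*0.506280] = 0.369921
  V(1,0) = exp(-r*dt) * [p*0.000000 + (1-p)*0.115954] = 0.063769
  V(1,1) = exp(-r*dt) * [p*0.115954 + (1-p)*0.369921] = 0.253754
  V(0,0) = exp(-r*dt) * [p*0.063769 + (1-p)*0.253754] = 0.167223


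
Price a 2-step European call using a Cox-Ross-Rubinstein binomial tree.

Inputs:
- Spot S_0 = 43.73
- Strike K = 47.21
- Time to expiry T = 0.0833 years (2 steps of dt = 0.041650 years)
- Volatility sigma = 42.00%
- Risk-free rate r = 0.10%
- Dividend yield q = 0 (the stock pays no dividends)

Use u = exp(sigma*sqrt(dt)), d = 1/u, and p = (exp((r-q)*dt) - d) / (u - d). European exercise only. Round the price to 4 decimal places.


Answer: Price = V(0,0) = 1.0769

Derivation:
dt = T/N = 0.041650
u = exp(sigma*sqrt(dt)) = 1.089496; d = 1/u = 0.917856
p = (exp((r-q)*dt) - d) / (u - d) = 0.478827
Discount per step: exp(-r*dt) = 0.999958
Stock lattice S(k, i) with i counting down-moves:
  k=0: S(0,0) = 43.7300
  k=1: S(1,0) = 47.6437; S(1,1) = 40.1378
  k=2: S(2,0) = 51.9076; S(2,1) = 43.7300; S(2,2) = 36.8407
Terminal payoffs V(N, i) = max(S_T - K, 0):
  V(2,0) = 4.697555; V(2,1) = 0.000000; V(2,2) = 0.000000
Backward induction: V(k, i) = exp(-r*dt) * [p * V(k+1, i) + (1-p) * V(k+1, i+1)].
  V(1,0) = exp(-r*dt) * [p*4.697555 + (1-p)*0.000000] = 2.249223
  V(1,1) = exp(-r*dt) * [p*0.000000 + (1-p)*0.000000] = 0.000000
  V(0,0) = exp(-r*dt) * [p*2.249223 + (1-p)*0.000000] = 1.076944


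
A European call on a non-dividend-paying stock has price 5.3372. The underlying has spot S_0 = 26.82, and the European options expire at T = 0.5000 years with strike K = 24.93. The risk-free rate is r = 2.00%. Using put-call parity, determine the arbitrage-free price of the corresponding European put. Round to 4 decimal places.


Put-call parity: C - P = S_0 * exp(-qT) - K * exp(-rT).
S_0 * exp(-qT) = 26.8200 * 1.00000000 = 26.82000000
K * exp(-rT) = 24.9300 * 0.99004983 = 24.68194236
P = C - S*exp(-qT) + K*exp(-rT)
P = 5.3372 - 26.82000000 + 24.68194236 = 3.1991

Answer: Put price = 3.1991


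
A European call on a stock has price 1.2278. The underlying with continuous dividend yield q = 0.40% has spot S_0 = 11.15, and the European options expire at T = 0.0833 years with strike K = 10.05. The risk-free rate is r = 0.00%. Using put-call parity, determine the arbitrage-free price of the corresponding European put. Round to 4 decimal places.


Put-call parity: C - P = S_0 * exp(-qT) - K * exp(-rT).
S_0 * exp(-qT) = 11.1500 * 0.99966686 = 11.14628544
K * exp(-rT) = 10.0500 * 1.00000000 = 10.05000000
P = C - S*exp(-qT) + K*exp(-rT)
P = 1.2278 - 11.14628544 + 10.05000000 = 0.1315

Answer: Put price = 0.1315


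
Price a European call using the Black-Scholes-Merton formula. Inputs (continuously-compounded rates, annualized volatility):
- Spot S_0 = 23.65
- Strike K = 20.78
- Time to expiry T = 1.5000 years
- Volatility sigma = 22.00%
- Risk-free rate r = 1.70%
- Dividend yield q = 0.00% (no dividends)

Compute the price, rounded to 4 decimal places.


Answer: Price = 4.4244

Derivation:
d1 = (ln(S/K) + (r - q + 0.5*sigma^2) * T) / (sigma * sqrt(T)) = 0.70950632
d2 = d1 - sigma * sqrt(T) = 0.44006245
exp(-rT) = 0.97482238; exp(-qT) = 1.00000000
C = S_0 * exp(-qT) * N(d1) - K * exp(-rT) * N(d2)
N(d1) = 0.76099483; N(d2) = 0.67005406
C = 23.6500 * 1.00000000 * 0.76099483 - 20.7800 * 0.97482238 * 0.67005406 = 4.4244


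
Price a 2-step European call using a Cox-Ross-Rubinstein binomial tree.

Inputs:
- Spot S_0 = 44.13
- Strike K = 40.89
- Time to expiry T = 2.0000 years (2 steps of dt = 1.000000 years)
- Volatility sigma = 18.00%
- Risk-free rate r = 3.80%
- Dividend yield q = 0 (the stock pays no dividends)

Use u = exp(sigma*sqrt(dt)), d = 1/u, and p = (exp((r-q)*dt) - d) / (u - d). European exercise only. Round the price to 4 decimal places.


Answer: Price = V(0,0) = 8.0275

Derivation:
dt = T/N = 1.000000
u = exp(sigma*sqrt(dt)) = 1.197217; d = 1/u = 0.835270
p = (exp((r-q)*dt) - d) / (u - d) = 0.562129
Discount per step: exp(-r*dt) = 0.962713
Stock lattice S(k, i) with i counting down-moves:
  k=0: S(0,0) = 44.1300
  k=1: S(1,0) = 52.8332; S(1,1) = 36.8605
  k=2: S(2,0) = 63.2528; S(2,1) = 44.1300; S(2,2) = 30.7885
Terminal payoffs V(N, i) = max(S_T - K, 0):
  V(2,0) = 22.362827; V(2,1) = 3.240000; V(2,2) = 0.000000
Backward induction: V(k, i) = exp(-r*dt) * [p * V(k+1, i) + (1-p) * V(k+1, i+1)].
  V(1,0) = exp(-r*dt) * [p*22.362827 + (1-p)*3.240000] = 13.467870
  V(1,1) = exp(-r*dt) * [p*3.240000 + (1-p)*0.000000] = 1.753387
  V(0,0) = exp(-r*dt) * [p*13.467870 + (1-p)*1.753387] = 8.027523


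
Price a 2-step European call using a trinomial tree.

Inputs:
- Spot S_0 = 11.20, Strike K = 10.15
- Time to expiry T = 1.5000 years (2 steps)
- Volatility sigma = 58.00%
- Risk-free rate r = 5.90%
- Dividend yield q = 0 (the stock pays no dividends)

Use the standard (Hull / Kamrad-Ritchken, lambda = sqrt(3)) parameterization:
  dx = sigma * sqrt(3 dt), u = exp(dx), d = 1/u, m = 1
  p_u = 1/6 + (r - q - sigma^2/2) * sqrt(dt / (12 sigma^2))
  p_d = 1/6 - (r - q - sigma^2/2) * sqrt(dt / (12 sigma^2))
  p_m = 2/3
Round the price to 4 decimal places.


dt = T/N = 0.750000; dx = sigma*sqrt(3*dt) = 0.870000
u = exp(dx) = 2.386911; d = 1/u = 0.418952
p_u = 0.119598, p_m = 0.666667, p_d = 0.213736
Discount per step: exp(-r*dt) = 0.956715
Stock lattice S(k, j) with j the centered position index:
  k=0: S(0,+0) = 11.2000
  k=1: S(1,-1) = 4.6923; S(1,+0) = 11.2000; S(1,+1) = 26.7334
  k=2: S(2,-2) = 1.9658; S(2,-1) = 4.6923; S(2,+0) = 11.2000; S(2,+1) = 26.7334; S(2,+2) = 63.8102
Terminal payoffs V(N, j) = max(S_T - K, 0):
  V(2,-2) = 0.000000; V(2,-1) = 0.000000; V(2,+0) = 1.050000; V(2,+1) = 16.583402; V(2,+2) = 53.660246
Backward induction: V(k, j) = exp(-r*dt) * [p_u * V(k+1, j+1) + p_m * V(k+1, j) + p_d * V(k+1, j-1)]
  V(1,-1) = exp(-r*dt) * [p_u*1.050000 + p_m*0.000000 + p_d*0.000000] = 0.120142
  V(1,+0) = exp(-r*dt) * [p_u*16.583402 + p_m*1.050000 + p_d*0.000000] = 2.567188
  V(1,+1) = exp(-r*dt) * [p_u*53.660246 + p_m*16.583402 + p_d*1.050000] = 16.931618
  V(0,+0) = exp(-r*dt) * [p_u*16.931618 + p_m*2.567188 + p_d*0.120142] = 3.599275

Answer: Price = V(0,0) = 3.5993


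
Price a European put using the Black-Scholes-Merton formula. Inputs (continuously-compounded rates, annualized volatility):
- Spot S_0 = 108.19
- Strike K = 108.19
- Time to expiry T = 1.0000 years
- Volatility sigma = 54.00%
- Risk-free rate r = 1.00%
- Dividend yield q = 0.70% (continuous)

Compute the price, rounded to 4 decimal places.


Answer: Price = 22.6717

Derivation:
d1 = (ln(S/K) + (r - q + 0.5*sigma^2) * T) / (sigma * sqrt(T)) = 0.27555556
d2 = d1 - sigma * sqrt(T) = -0.26444444
exp(-rT) = 0.99004983; exp(-qT) = 0.99302444
P = K * exp(-rT) * N(-d2) - S_0 * exp(-qT) * N(-d1)
N(-d1) = 0.39144472; N(-d2) = 0.60428127
P = 108.1900 * 0.99004983 * 0.60428127 - 108.1900 * 0.99302444 * 0.39144472 = 22.6717


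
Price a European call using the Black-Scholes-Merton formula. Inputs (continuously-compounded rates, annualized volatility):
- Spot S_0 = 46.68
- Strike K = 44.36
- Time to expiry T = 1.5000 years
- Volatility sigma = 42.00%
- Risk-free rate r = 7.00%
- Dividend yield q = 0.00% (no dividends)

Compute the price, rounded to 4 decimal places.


d1 = (ln(S/K) + (r - q + 0.5*sigma^2) * T) / (sigma * sqrt(T)) = 0.56042312
d2 = d1 - sigma * sqrt(T) = 0.04603028
exp(-rT) = 0.90032452; exp(-qT) = 1.00000000
C = S_0 * exp(-qT) * N(d1) - K * exp(-rT) * N(d2)
N(d1) = 0.71240457; N(d2) = 0.51835694
C = 46.6800 * 1.00000000 * 0.71240457 - 44.3600 * 0.90032452 * 0.51835694 = 12.5527

Answer: Price = 12.5527


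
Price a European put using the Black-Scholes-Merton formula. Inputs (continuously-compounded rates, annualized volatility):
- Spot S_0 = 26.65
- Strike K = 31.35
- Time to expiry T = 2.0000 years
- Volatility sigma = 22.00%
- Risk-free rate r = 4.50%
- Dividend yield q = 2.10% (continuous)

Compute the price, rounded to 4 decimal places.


d1 = (ln(S/K) + (r - q + 0.5*sigma^2) * T) / (sigma * sqrt(T)) = -0.21221276
d2 = d1 - sigma * sqrt(T) = -0.52333975
exp(-rT) = 0.91393119; exp(-qT) = 0.95886978
P = K * exp(-rT) * N(-d2) - S_0 * exp(-qT) * N(-d1)
N(-d1) = 0.58402947; N(-d2) = 0.69963108
P = 31.3500 * 0.91393119 * 0.69963108 - 26.6500 * 0.95886978 * 0.58402947 = 5.1214

Answer: Price = 5.1214


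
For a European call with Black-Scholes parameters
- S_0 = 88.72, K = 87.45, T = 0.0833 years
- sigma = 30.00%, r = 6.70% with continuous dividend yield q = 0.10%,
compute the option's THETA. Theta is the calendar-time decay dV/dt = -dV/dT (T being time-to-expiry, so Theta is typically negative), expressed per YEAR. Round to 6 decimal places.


d1 = 0.2733081014; d2 = 0.1867228832
phi(d1) = 0.3843171360; exp(-qT) = 0.9999167035; exp(-rT) = 0.9944344454
Theta = -S*exp(-qT)*phi(d1)*sigma/(2*sqrt(T)) - r*K*exp(-rT)*N(d2) + q*S*exp(-qT)*N(d1)
N(d1) = 0.6076918058; N(d2) = 0.5740610433; sqrt(T) = 0.2886173938
Term 1 = -88.7200 * 0.9999167035 * 0.3843171360 * 0.3000 / (2 * 0.2886173938) = -17.7191899602
Term 2 = -0.0670 * 87.4500 * 0.9944344454 * 0.5740610433 = -3.3447899646
Term 3 = 0.0010 * 88.7200 * 0.9999167035 * 0.6076918058 = 0.0539099261
Theta = -17.7191899602 + (-3.3447899646) + (0.0539099261) = -21.010070

Answer: Theta = -21.010070


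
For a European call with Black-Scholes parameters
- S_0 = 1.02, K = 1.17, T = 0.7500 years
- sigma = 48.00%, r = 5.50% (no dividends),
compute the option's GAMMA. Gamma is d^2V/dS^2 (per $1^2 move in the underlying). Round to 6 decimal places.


d1 = -0.0229764274; d2 = -0.4386686212
phi(d1) = 0.3988369902; exp(-qT) = 1.0000000000; exp(-rT) = 0.9595892027
Gamma = exp(-qT) * phi(d1) / (S * sigma * sqrt(T)) = 1.0000000000 * 0.3988369902 / (1.0200 * 0.4800 * 0.8660254038) = 0.940640

Answer: Gamma = 0.940640


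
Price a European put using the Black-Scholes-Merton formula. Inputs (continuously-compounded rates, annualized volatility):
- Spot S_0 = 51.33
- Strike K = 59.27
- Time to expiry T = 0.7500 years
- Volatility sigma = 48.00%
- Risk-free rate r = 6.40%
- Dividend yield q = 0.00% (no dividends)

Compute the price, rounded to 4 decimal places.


Answer: Price = 11.6889

Derivation:
d1 = (ln(S/K) + (r - q + 0.5*sigma^2) * T) / (sigma * sqrt(T)) = -0.02268000
d2 = d1 - sigma * sqrt(T) = -0.43837219
exp(-rT) = 0.95313379; exp(-qT) = 1.00000000
P = K * exp(-rT) * N(-d2) - S_0 * exp(-qT) * N(-d1)
N(-d1) = 0.50904724; N(-d2) = 0.66944175
P = 59.2700 * 0.95313379 * 0.66944175 - 51.3300 * 1.00000000 * 0.50904724 = 11.6889


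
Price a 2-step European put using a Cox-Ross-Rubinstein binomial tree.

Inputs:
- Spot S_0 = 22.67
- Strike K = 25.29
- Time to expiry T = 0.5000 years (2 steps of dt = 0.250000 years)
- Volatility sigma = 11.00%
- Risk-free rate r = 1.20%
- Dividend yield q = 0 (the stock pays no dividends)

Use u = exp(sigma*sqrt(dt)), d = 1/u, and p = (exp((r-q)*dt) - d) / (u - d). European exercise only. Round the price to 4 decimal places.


dt = T/N = 0.250000
u = exp(sigma*sqrt(dt)) = 1.056541; d = 1/u = 0.946485
p = (exp((r-q)*dt) - d) / (u - d) = 0.513553
Discount per step: exp(-r*dt) = 0.997004
Stock lattice S(k, i) with i counting down-moves:
  k=0: S(0,0) = 22.6700
  k=1: S(1,0) = 23.9518; S(1,1) = 21.4568
  k=2: S(2,0) = 25.3060; S(2,1) = 22.6700; S(2,2) = 20.3086
Terminal payoffs V(N, i) = max(K - S_T, 0):
  V(2,0) = 0.000000; V(2,1) = 2.620000; V(2,2) = 4.981440
Backward induction: V(k, i) = exp(-r*dt) * [p * V(k+1, i) + (1-p) * V(k+1, i+1)].
  V(1,0) = exp(-r*dt) * [p*0.000000 + (1-p)*2.620000] = 1.270672
  V(1,1) = exp(-r*dt) * [p*2.620000 + (1-p)*4.981440] = 3.757425
  V(0,0) = exp(-r*dt) * [p*1.270672 + (1-p)*3.757425] = 2.472915

Answer: Price = V(0,0) = 2.4729


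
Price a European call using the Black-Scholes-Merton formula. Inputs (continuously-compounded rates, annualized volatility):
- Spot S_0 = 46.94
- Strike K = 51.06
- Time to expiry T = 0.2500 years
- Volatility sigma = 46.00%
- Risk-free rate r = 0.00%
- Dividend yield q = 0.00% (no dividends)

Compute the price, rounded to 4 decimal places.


d1 = (ln(S/K) + (r - q + 0.5*sigma^2) * T) / (sigma * sqrt(T)) = -0.25078792
d2 = d1 - sigma * sqrt(T) = -0.48078792
exp(-rT) = 1.00000000; exp(-qT) = 1.00000000
C = S_0 * exp(-qT) * N(d1) - K * exp(-rT) * N(d2)
N(d1) = 0.40098904; N(d2) = 0.31533362
C = 46.9400 * 1.00000000 * 0.40098904 - 51.0600 * 1.00000000 * 0.31533362 = 2.7215

Answer: Price = 2.7215


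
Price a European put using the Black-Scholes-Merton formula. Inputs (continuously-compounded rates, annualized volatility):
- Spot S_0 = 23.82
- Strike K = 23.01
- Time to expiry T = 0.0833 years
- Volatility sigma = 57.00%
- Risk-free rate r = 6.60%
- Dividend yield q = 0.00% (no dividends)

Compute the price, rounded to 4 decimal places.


d1 = (ln(S/K) + (r - q + 0.5*sigma^2) * T) / (sigma * sqrt(T)) = 0.32597362
d2 = d1 - sigma * sqrt(T) = 0.16146171
exp(-rT) = 0.99451729; exp(-qT) = 1.00000000
P = K * exp(-rT) * N(-d2) - S_0 * exp(-qT) * N(-d1)
N(-d1) = 0.37222216; N(-d2) = 0.43586488
P = 23.0100 * 0.99451729 * 0.43586488 - 23.8200 * 1.00000000 * 0.37222216 = 1.1079

Answer: Price = 1.1079


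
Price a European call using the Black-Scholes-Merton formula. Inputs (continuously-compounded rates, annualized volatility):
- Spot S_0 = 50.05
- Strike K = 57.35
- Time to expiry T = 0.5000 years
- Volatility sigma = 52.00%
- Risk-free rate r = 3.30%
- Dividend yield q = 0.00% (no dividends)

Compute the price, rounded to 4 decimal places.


d1 = (ln(S/K) + (r - q + 0.5*sigma^2) * T) / (sigma * sqrt(T)) = -0.14155826
d2 = d1 - sigma * sqrt(T) = -0.50925378
exp(-rT) = 0.98363538; exp(-qT) = 1.00000000
C = S_0 * exp(-qT) * N(d1) - K * exp(-rT) * N(d2)
N(d1) = 0.44371447; N(d2) = 0.30528717
C = 50.0500 * 1.00000000 * 0.44371447 - 57.3500 * 0.98363538 * 0.30528717 = 4.9862

Answer: Price = 4.9862


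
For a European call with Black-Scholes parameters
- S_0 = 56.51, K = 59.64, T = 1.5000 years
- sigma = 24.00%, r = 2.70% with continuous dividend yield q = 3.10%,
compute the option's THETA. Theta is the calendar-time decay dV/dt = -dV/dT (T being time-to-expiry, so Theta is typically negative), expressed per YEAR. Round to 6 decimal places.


Answer: Theta = -1.868041

Derivation:
d1 = -0.0568447514; d2 = -0.3507835205
phi(d1) = 0.3982982446; exp(-qT) = 0.9545645606; exp(-rT) = 0.9603091645
Theta = -S*exp(-qT)*phi(d1)*sigma/(2*sqrt(T)) - r*K*exp(-rT)*N(d2) + q*S*exp(-qT)*N(d1)
N(d1) = 0.4773344325; N(d2) = 0.3628753807; sqrt(T) = 1.2247448714
Term 1 = -56.5100 * 0.9545645606 * 0.3982982446 * 0.2400 / (2 * 1.2247448714) = -2.1051091686
Term 2 = -0.0270 * 59.6400 * 0.9603091645 * 0.3628753807 = -0.5611383837
Term 3 = 0.0310 * 56.5100 * 0.9545645606 * 0.4773344325 = 0.7982061527
Theta = -2.1051091686 + (-0.5611383837) + (0.7982061527) = -1.868041


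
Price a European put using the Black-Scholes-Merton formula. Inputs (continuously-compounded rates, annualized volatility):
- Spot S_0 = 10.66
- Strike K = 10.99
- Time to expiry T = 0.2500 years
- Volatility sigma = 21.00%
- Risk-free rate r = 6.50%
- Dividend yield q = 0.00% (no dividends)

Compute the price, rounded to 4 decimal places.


Answer: Price = 0.5301

Derivation:
d1 = (ln(S/K) + (r - q + 0.5*sigma^2) * T) / (sigma * sqrt(T)) = -0.08309381
d2 = d1 - sigma * sqrt(T) = -0.18809381
exp(-rT) = 0.98388132; exp(-qT) = 1.00000000
P = K * exp(-rT) * N(-d2) - S_0 * exp(-qT) * N(-d1)
N(-d1) = 0.53311152; N(-d2) = 0.57459844
P = 10.9900 * 0.98388132 * 0.57459844 - 10.6600 * 1.00000000 * 0.53311152 = 0.5301
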